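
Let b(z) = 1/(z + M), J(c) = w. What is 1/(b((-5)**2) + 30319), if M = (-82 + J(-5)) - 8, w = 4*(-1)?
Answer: 69/2092010 ≈ 3.2983e-5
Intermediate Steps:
w = -4
J(c) = -4
M = -94 (M = (-82 - 4) - 8 = -86 - 8 = -94)
b(z) = 1/(-94 + z) (b(z) = 1/(z - 94) = 1/(-94 + z))
1/(b((-5)**2) + 30319) = 1/(1/(-94 + (-5)**2) + 30319) = 1/(1/(-94 + 25) + 30319) = 1/(1/(-69) + 30319) = 1/(-1/69 + 30319) = 1/(2092010/69) = 69/2092010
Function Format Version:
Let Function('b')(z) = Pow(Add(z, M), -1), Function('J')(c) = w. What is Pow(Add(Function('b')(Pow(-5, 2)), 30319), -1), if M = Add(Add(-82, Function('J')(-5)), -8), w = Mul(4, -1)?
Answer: Rational(69, 2092010) ≈ 3.2983e-5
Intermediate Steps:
w = -4
Function('J')(c) = -4
M = -94 (M = Add(Add(-82, -4), -8) = Add(-86, -8) = -94)
Function('b')(z) = Pow(Add(-94, z), -1) (Function('b')(z) = Pow(Add(z, -94), -1) = Pow(Add(-94, z), -1))
Pow(Add(Function('b')(Pow(-5, 2)), 30319), -1) = Pow(Add(Pow(Add(-94, Pow(-5, 2)), -1), 30319), -1) = Pow(Add(Pow(Add(-94, 25), -1), 30319), -1) = Pow(Add(Pow(-69, -1), 30319), -1) = Pow(Add(Rational(-1, 69), 30319), -1) = Pow(Rational(2092010, 69), -1) = Rational(69, 2092010)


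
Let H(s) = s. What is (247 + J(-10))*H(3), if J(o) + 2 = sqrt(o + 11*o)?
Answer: 735 + 6*I*sqrt(30) ≈ 735.0 + 32.863*I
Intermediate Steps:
J(o) = -2 + 2*sqrt(3)*sqrt(o) (J(o) = -2 + sqrt(o + 11*o) = -2 + sqrt(12*o) = -2 + 2*sqrt(3)*sqrt(o))
(247 + J(-10))*H(3) = (247 + (-2 + 2*sqrt(3)*sqrt(-10)))*3 = (247 + (-2 + 2*sqrt(3)*(I*sqrt(10))))*3 = (247 + (-2 + 2*I*sqrt(30)))*3 = (245 + 2*I*sqrt(30))*3 = 735 + 6*I*sqrt(30)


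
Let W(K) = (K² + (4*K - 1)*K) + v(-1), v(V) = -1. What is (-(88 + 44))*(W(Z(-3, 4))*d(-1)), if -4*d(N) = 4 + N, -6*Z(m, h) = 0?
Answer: -99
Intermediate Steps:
Z(m, h) = 0 (Z(m, h) = -⅙*0 = 0)
d(N) = -1 - N/4 (d(N) = -(4 + N)/4 = -1 - N/4)
W(K) = -1 + K² + K*(-1 + 4*K) (W(K) = (K² + (4*K - 1)*K) - 1 = (K² + (-1 + 4*K)*K) - 1 = (K² + K*(-1 + 4*K)) - 1 = -1 + K² + K*(-1 + 4*K))
(-(88 + 44))*(W(Z(-3, 4))*d(-1)) = (-(88 + 44))*((-1 - 1*0 + 5*0²)*(-1 - ¼*(-1))) = (-1*132)*((-1 + 0 + 5*0)*(-1 + ¼)) = -132*(-1 + 0 + 0)*(-3)/4 = -(-132)*(-3)/4 = -132*¾ = -99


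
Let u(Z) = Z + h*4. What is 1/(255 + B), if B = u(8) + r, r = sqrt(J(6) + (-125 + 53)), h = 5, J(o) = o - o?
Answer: 283/80161 - 6*I*sqrt(2)/80161 ≈ 0.0035304 - 0.00010585*I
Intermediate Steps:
J(o) = 0
r = 6*I*sqrt(2) (r = sqrt(0 + (-125 + 53)) = sqrt(0 - 72) = sqrt(-72) = 6*I*sqrt(2) ≈ 8.4853*I)
u(Z) = 20 + Z (u(Z) = Z + 5*4 = Z + 20 = 20 + Z)
B = 28 + 6*I*sqrt(2) (B = (20 + 8) + 6*I*sqrt(2) = 28 + 6*I*sqrt(2) ≈ 28.0 + 8.4853*I)
1/(255 + B) = 1/(255 + (28 + 6*I*sqrt(2))) = 1/(283 + 6*I*sqrt(2))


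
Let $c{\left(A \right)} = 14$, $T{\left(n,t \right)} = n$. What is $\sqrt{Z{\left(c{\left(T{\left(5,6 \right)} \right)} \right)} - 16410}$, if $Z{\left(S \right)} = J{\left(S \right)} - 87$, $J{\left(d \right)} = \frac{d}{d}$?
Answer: $4 i \sqrt{1031} \approx 128.44 i$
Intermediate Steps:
$J{\left(d \right)} = 1$
$Z{\left(S \right)} = -86$ ($Z{\left(S \right)} = 1 - 87 = -86$)
$\sqrt{Z{\left(c{\left(T{\left(5,6 \right)} \right)} \right)} - 16410} = \sqrt{-86 - 16410} = \sqrt{-16496} = 4 i \sqrt{1031}$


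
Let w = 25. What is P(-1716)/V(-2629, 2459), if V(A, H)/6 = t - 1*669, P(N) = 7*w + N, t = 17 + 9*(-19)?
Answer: 1541/4938 ≈ 0.31207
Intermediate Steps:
t = -154 (t = 17 - 171 = -154)
P(N) = 175 + N (P(N) = 7*25 + N = 175 + N)
V(A, H) = -4938 (V(A, H) = 6*(-154 - 1*669) = 6*(-154 - 669) = 6*(-823) = -4938)
P(-1716)/V(-2629, 2459) = (175 - 1716)/(-4938) = -1541*(-1/4938) = 1541/4938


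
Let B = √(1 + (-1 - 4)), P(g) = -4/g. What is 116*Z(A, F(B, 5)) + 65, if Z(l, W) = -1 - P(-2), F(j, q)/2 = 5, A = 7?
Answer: -283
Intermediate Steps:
B = 2*I (B = √(1 - 5) = √(-4) = 2*I ≈ 2.0*I)
F(j, q) = 10 (F(j, q) = 2*5 = 10)
Z(l, W) = -3 (Z(l, W) = -1 - (-4)/(-2) = -1 - (-4)*(-1)/2 = -1 - 1*2 = -1 - 2 = -3)
116*Z(A, F(B, 5)) + 65 = 116*(-3) + 65 = -348 + 65 = -283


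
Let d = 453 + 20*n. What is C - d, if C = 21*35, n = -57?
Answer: 1422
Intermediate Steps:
C = 735
d = -687 (d = 453 + 20*(-57) = 453 - 1140 = -687)
C - d = 735 - 1*(-687) = 735 + 687 = 1422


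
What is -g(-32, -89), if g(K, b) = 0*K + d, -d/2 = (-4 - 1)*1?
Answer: -10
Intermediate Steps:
d = 10 (d = -2*(-4 - 1) = -(-10) = -2*(-5) = 10)
g(K, b) = 10 (g(K, b) = 0*K + 10 = 0 + 10 = 10)
-g(-32, -89) = -1*10 = -10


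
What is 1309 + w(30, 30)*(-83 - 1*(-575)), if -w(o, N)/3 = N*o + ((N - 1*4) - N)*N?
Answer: -1149971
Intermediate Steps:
w(o, N) = 12*N - 3*N*o (w(o, N) = -3*(N*o + ((N - 1*4) - N)*N) = -3*(N*o + ((N - 4) - N)*N) = -3*(N*o + ((-4 + N) - N)*N) = -3*(N*o - 4*N) = -3*(-4*N + N*o) = 12*N - 3*N*o)
1309 + w(30, 30)*(-83 - 1*(-575)) = 1309 + (3*30*(4 - 1*30))*(-83 - 1*(-575)) = 1309 + (3*30*(4 - 30))*(-83 + 575) = 1309 + (3*30*(-26))*492 = 1309 - 2340*492 = 1309 - 1151280 = -1149971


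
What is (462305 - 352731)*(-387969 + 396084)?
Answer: 889193010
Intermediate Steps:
(462305 - 352731)*(-387969 + 396084) = 109574*8115 = 889193010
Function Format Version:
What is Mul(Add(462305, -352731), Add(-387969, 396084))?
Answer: 889193010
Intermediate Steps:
Mul(Add(462305, -352731), Add(-387969, 396084)) = Mul(109574, 8115) = 889193010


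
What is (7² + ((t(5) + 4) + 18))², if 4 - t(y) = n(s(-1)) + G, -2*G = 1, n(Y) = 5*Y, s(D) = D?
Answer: 25921/4 ≈ 6480.3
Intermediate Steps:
G = -½ (G = -½*1 = -½ ≈ -0.50000)
t(y) = 19/2 (t(y) = 4 - (5*(-1) - ½) = 4 - (-5 - ½) = 4 - 1*(-11/2) = 4 + 11/2 = 19/2)
(7² + ((t(5) + 4) + 18))² = (7² + ((19/2 + 4) + 18))² = (49 + (27/2 + 18))² = (49 + 63/2)² = (161/2)² = 25921/4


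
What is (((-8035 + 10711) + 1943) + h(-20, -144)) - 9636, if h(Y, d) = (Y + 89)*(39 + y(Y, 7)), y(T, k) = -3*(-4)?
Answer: -1498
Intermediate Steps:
y(T, k) = 12
h(Y, d) = 4539 + 51*Y (h(Y, d) = (Y + 89)*(39 + 12) = (89 + Y)*51 = 4539 + 51*Y)
(((-8035 + 10711) + 1943) + h(-20, -144)) - 9636 = (((-8035 + 10711) + 1943) + (4539 + 51*(-20))) - 9636 = ((2676 + 1943) + (4539 - 1020)) - 9636 = (4619 + 3519) - 9636 = 8138 - 9636 = -1498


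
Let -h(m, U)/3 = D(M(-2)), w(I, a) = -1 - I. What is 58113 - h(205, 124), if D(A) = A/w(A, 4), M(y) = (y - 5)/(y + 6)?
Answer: 58106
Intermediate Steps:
M(y) = (-5 + y)/(6 + y)
D(A) = A/(-1 - A)
h(m, U) = 7 (h(m, U) = -(-3)*(-5 - 2)/(6 - 2)/(1 + (-5 - 2)/(6 - 2)) = -(-3)*-7/4/(1 - 7/4) = -(-3)*(¼)*(-7)/(1 + (¼)*(-7)) = -(-3)*(-7)/(4*(1 - 7/4)) = -(-3)*(-7)/(4*(-¾)) = -(-3)*(-7)*(-4)/(4*3) = -3*(-7/3) = 7)
58113 - h(205, 124) = 58113 - 1*7 = 58113 - 7 = 58106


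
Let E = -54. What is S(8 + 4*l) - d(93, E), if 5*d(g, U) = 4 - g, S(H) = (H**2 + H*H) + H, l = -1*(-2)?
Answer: 2729/5 ≈ 545.80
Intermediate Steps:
l = 2
S(H) = H + 2*H**2 (S(H) = (H**2 + H**2) + H = 2*H**2 + H = H + 2*H**2)
d(g, U) = 4/5 - g/5 (d(g, U) = (4 - g)/5 = 4/5 - g/5)
S(8 + 4*l) - d(93, E) = (8 + 4*2)*(1 + 2*(8 + 4*2)) - (4/5 - 1/5*93) = (8 + 8)*(1 + 2*(8 + 8)) - (4/5 - 93/5) = 16*(1 + 2*16) - 1*(-89/5) = 16*(1 + 32) + 89/5 = 16*33 + 89/5 = 528 + 89/5 = 2729/5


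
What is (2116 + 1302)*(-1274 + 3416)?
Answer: 7321356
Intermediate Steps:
(2116 + 1302)*(-1274 + 3416) = 3418*2142 = 7321356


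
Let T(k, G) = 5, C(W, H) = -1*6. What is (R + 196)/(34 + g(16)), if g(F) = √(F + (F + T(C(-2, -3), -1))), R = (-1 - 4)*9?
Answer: 5134/1119 - 151*√37/1119 ≈ 3.7672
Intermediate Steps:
C(W, H) = -6
R = -45 (R = -5*9 = -45)
g(F) = √(5 + 2*F) (g(F) = √(F + (F + 5)) = √(F + (5 + F)) = √(5 + 2*F))
(R + 196)/(34 + g(16)) = (-45 + 196)/(34 + √(5 + 2*16)) = 151/(34 + √(5 + 32)) = 151/(34 + √37)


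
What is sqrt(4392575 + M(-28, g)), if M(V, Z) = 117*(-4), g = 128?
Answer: sqrt(4392107) ≈ 2095.7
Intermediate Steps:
M(V, Z) = -468
sqrt(4392575 + M(-28, g)) = sqrt(4392575 - 468) = sqrt(4392107)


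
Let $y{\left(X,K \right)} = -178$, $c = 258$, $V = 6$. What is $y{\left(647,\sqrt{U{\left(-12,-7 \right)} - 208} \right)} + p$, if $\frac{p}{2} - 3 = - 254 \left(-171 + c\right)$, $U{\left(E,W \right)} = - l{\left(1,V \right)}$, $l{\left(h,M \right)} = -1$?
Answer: $-44368$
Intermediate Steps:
$U{\left(E,W \right)} = 1$ ($U{\left(E,W \right)} = \left(-1\right) \left(-1\right) = 1$)
$p = -44190$ ($p = 6 + 2 \left(- 254 \left(-171 + 258\right)\right) = 6 + 2 \left(\left(-254\right) 87\right) = 6 + 2 \left(-22098\right) = 6 - 44196 = -44190$)
$y{\left(647,\sqrt{U{\left(-12,-7 \right)} - 208} \right)} + p = -178 - 44190 = -44368$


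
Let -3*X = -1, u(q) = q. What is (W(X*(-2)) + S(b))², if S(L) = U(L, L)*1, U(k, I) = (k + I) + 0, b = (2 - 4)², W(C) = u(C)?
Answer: 484/9 ≈ 53.778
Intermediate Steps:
X = ⅓ (X = -⅓*(-1) = ⅓ ≈ 0.33333)
W(C) = C
b = 4 (b = (-2)² = 4)
U(k, I) = I + k (U(k, I) = (I + k) + 0 = I + k)
S(L) = 2*L (S(L) = (L + L)*1 = (2*L)*1 = 2*L)
(W(X*(-2)) + S(b))² = ((⅓)*(-2) + 2*4)² = (-⅔ + 8)² = (22/3)² = 484/9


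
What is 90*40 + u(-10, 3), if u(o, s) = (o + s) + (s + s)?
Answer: 3599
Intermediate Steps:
u(o, s) = o + 3*s (u(o, s) = (o + s) + 2*s = o + 3*s)
90*40 + u(-10, 3) = 90*40 + (-10 + 3*3) = 3600 + (-10 + 9) = 3600 - 1 = 3599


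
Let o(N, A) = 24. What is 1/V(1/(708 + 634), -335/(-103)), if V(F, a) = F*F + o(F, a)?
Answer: 1800964/43223137 ≈ 0.041667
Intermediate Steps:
V(F, a) = 24 + F**2 (V(F, a) = F*F + 24 = F**2 + 24 = 24 + F**2)
1/V(1/(708 + 634), -335/(-103)) = 1/(24 + (1/(708 + 634))**2) = 1/(24 + (1/1342)**2) = 1/(24 + 1/1800964) = 1/(43223137/1800964) = 1800964/43223137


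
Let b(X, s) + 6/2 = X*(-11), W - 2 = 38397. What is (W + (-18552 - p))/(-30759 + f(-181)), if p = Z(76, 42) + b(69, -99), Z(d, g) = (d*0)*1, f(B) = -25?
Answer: -557/832 ≈ -0.66947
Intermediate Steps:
W = 38399 (W = 2 + 38397 = 38399)
Z(d, g) = 0 (Z(d, g) = 0*1 = 0)
b(X, s) = -3 - 11*X (b(X, s) = -3 + X*(-11) = -3 - 11*X)
p = -762 (p = 0 + (-3 - 11*69) = 0 + (-3 - 759) = 0 - 762 = -762)
(W + (-18552 - p))/(-30759 + f(-181)) = (38399 + (-18552 - 1*(-762)))/(-30759 - 25) = (38399 + (-18552 + 762))/(-30784) = (38399 - 17790)*(-1/30784) = 20609*(-1/30784) = -557/832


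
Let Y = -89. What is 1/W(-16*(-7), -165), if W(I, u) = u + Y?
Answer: -1/254 ≈ -0.0039370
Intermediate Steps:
W(I, u) = -89 + u (W(I, u) = u - 89 = -89 + u)
1/W(-16*(-7), -165) = 1/(-89 - 165) = 1/(-254) = -1/254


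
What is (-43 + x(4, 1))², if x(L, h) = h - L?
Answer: 2116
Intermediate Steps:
(-43 + x(4, 1))² = (-43 + (1 - 1*4))² = (-43 + (1 - 4))² = (-43 - 3)² = (-46)² = 2116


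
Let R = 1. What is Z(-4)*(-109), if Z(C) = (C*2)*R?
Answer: 872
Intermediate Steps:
Z(C) = 2*C (Z(C) = (C*2)*1 = (2*C)*1 = 2*C)
Z(-4)*(-109) = (2*(-4))*(-109) = -8*(-109) = 872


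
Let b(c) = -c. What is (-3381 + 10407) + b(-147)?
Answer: 7173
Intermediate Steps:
(-3381 + 10407) + b(-147) = (-3381 + 10407) - 1*(-147) = 7026 + 147 = 7173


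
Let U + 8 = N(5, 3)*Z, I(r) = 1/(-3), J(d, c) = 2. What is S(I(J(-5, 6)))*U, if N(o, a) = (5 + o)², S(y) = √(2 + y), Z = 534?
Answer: 53392*√15/3 ≈ 68929.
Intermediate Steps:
I(r) = -⅓
U = 53392 (U = -8 + (5 + 5)²*534 = -8 + 10²*534 = -8 + 100*534 = -8 + 53400 = 53392)
S(I(J(-5, 6)))*U = √(2 - ⅓)*53392 = √(5/3)*53392 = (√15/3)*53392 = 53392*√15/3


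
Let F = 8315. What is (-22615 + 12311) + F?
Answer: -1989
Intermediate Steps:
(-22615 + 12311) + F = (-22615 + 12311) + 8315 = -10304 + 8315 = -1989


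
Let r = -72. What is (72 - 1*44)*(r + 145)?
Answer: 2044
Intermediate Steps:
(72 - 1*44)*(r + 145) = (72 - 1*44)*(-72 + 145) = (72 - 44)*73 = 28*73 = 2044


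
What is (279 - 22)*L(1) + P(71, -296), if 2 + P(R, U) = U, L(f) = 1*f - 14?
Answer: -3639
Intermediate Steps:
L(f) = -14 + f (L(f) = f - 14 = -14 + f)
P(R, U) = -2 + U
(279 - 22)*L(1) + P(71, -296) = (279 - 22)*(-14 + 1) + (-2 - 296) = 257*(-13) - 298 = -3341 - 298 = -3639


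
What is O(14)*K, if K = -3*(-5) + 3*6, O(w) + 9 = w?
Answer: 165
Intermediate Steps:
O(w) = -9 + w
K = 33 (K = 15 + 18 = 33)
O(14)*K = (-9 + 14)*33 = 5*33 = 165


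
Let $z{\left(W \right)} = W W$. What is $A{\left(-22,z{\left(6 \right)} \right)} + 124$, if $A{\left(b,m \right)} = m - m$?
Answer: $124$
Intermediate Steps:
$z{\left(W \right)} = W^{2}$
$A{\left(b,m \right)} = 0$
$A{\left(-22,z{\left(6 \right)} \right)} + 124 = 0 + 124 = 124$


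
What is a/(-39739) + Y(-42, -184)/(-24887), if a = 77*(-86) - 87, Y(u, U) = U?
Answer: 174278859/988984493 ≈ 0.17622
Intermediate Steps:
a = -6709 (a = -6622 - 87 = -6709)
a/(-39739) + Y(-42, -184)/(-24887) = -6709/(-39739) - 184/(-24887) = -6709*(-1/39739) - 184*(-1/24887) = 6709/39739 + 184/24887 = 174278859/988984493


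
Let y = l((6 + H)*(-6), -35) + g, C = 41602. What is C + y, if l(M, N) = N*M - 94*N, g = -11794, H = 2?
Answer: 34778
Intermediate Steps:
l(M, N) = -94*N + M*N (l(M, N) = M*N - 94*N = -94*N + M*N)
y = -6824 (y = -35*(-94 + (6 + 2)*(-6)) - 11794 = -35*(-94 + 8*(-6)) - 11794 = -35*(-94 - 48) - 11794 = -35*(-142) - 11794 = 4970 - 11794 = -6824)
C + y = 41602 - 6824 = 34778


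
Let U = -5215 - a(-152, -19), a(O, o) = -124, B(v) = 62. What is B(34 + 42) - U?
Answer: 5153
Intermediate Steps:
U = -5091 (U = -5215 - 1*(-124) = -5215 + 124 = -5091)
B(34 + 42) - U = 62 - 1*(-5091) = 62 + 5091 = 5153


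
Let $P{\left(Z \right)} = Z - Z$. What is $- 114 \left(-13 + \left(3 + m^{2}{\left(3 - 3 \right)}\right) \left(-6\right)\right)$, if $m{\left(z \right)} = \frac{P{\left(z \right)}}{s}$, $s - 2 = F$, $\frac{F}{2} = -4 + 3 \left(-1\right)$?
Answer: $3534$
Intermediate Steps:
$F = -14$ ($F = 2 \left(-4 + 3 \left(-1\right)\right) = 2 \left(-4 - 3\right) = 2 \left(-7\right) = -14$)
$s = -12$ ($s = 2 - 14 = -12$)
$P{\left(Z \right)} = 0$
$m{\left(z \right)} = 0$ ($m{\left(z \right)} = \frac{0}{-12} = 0 \left(- \frac{1}{12}\right) = 0$)
$- 114 \left(-13 + \left(3 + m^{2}{\left(3 - 3 \right)}\right) \left(-6\right)\right) = - 114 \left(-13 + \left(3 + 0^{2}\right) \left(-6\right)\right) = - 114 \left(-13 + \left(3 + 0\right) \left(-6\right)\right) = - 114 \left(-13 + 3 \left(-6\right)\right) = - 114 \left(-13 - 18\right) = \left(-114\right) \left(-31\right) = 3534$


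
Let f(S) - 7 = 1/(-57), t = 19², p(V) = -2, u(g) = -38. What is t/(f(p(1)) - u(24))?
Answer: 20577/2564 ≈ 8.0253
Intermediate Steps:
t = 361
f(S) = 398/57 (f(S) = 7 + 1/(-57) = 7 - 1/57 = 398/57)
t/(f(p(1)) - u(24)) = 361/(398/57 - 1*(-38)) = 361/(398/57 + 38) = 361/(2564/57) = 361*(57/2564) = 20577/2564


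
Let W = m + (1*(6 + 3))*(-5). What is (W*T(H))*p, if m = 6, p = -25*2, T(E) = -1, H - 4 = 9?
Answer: -1950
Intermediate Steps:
H = 13 (H = 4 + 9 = 13)
p = -50
W = -39 (W = 6 + (1*(6 + 3))*(-5) = 6 + (1*9)*(-5) = 6 + 9*(-5) = 6 - 45 = -39)
(W*T(H))*p = -39*(-1)*(-50) = 39*(-50) = -1950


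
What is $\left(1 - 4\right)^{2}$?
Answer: $9$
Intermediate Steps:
$\left(1 - 4\right)^{2} = \left(-3\right)^{2} = 9$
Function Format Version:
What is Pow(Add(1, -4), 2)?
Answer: 9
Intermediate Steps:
Pow(Add(1, -4), 2) = Pow(-3, 2) = 9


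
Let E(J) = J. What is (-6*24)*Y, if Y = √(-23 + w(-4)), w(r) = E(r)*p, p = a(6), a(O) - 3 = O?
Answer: -144*I*√59 ≈ -1106.1*I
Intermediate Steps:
a(O) = 3 + O
p = 9 (p = 3 + 6 = 9)
w(r) = 9*r (w(r) = r*9 = 9*r)
Y = I*√59 (Y = √(-23 + 9*(-4)) = √(-23 - 36) = √(-59) = I*√59 ≈ 7.6811*I)
(-6*24)*Y = (-6*24)*(I*√59) = -144*I*√59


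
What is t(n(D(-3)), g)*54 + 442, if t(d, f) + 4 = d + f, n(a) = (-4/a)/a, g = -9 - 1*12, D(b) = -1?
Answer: -1124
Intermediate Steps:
g = -21 (g = -9 - 12 = -21)
n(a) = -4/a**2
t(d, f) = -4 + d + f (t(d, f) = -4 + (d + f) = -4 + d + f)
t(n(D(-3)), g)*54 + 442 = (-4 - 4/(-1)**2 - 21)*54 + 442 = (-4 - 4*1 - 21)*54 + 442 = (-4 - 4 - 21)*54 + 442 = -29*54 + 442 = -1566 + 442 = -1124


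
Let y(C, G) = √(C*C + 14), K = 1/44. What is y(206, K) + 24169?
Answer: 24169 + 5*√1698 ≈ 24375.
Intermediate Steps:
K = 1/44 ≈ 0.022727
y(C, G) = √(14 + C²) (y(C, G) = √(C² + 14) = √(14 + C²))
y(206, K) + 24169 = √(14 + 206²) + 24169 = √(14 + 42436) + 24169 = √42450 + 24169 = 5*√1698 + 24169 = 24169 + 5*√1698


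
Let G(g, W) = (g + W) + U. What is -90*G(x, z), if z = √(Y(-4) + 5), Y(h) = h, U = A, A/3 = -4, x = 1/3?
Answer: 960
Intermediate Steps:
x = ⅓ ≈ 0.33333
A = -12 (A = 3*(-4) = -12)
U = -12
z = 1 (z = √(-4 + 5) = √1 = 1)
G(g, W) = -12 + W + g (G(g, W) = (g + W) - 12 = (W + g) - 12 = -12 + W + g)
-90*G(x, z) = -90*(-12 + 1 + ⅓) = -90*(-32/3) = 960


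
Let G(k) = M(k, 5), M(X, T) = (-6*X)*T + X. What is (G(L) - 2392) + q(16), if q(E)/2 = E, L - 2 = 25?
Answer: -3143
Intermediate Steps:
L = 27 (L = 2 + 25 = 27)
q(E) = 2*E
M(X, T) = X - 6*T*X (M(X, T) = -6*T*X + X = X - 6*T*X)
G(k) = -29*k (G(k) = k*(1 - 6*5) = k*(1 - 30) = k*(-29) = -29*k)
(G(L) - 2392) + q(16) = (-29*27 - 2392) + 2*16 = (-783 - 2392) + 32 = -3175 + 32 = -3143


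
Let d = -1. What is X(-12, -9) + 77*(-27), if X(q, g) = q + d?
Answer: -2092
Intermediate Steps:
X(q, g) = -1 + q (X(q, g) = q - 1 = -1 + q)
X(-12, -9) + 77*(-27) = (-1 - 12) + 77*(-27) = -13 - 2079 = -2092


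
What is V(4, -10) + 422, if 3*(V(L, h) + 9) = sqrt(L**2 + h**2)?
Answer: 413 + 2*sqrt(29)/3 ≈ 416.59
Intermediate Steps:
V(L, h) = -9 + sqrt(L**2 + h**2)/3
V(4, -10) + 422 = (-9 + sqrt(4**2 + (-10)**2)/3) + 422 = (-9 + sqrt(16 + 100)/3) + 422 = (-9 + sqrt(116)/3) + 422 = (-9 + (2*sqrt(29))/3) + 422 = (-9 + 2*sqrt(29)/3) + 422 = 413 + 2*sqrt(29)/3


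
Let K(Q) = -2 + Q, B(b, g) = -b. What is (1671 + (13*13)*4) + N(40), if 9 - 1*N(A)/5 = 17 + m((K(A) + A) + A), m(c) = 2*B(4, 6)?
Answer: 2347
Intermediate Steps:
m(c) = -8 (m(c) = 2*(-1*4) = 2*(-4) = -8)
N(A) = 0 (N(A) = 45 - 5*(17 - 8) = 45 - 5*9 = 45 - 45 = 0)
(1671 + (13*13)*4) + N(40) = (1671 + (13*13)*4) + 0 = (1671 + 169*4) + 0 = (1671 + 676) + 0 = 2347 + 0 = 2347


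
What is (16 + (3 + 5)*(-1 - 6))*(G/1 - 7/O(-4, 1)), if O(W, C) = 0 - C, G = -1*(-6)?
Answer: -520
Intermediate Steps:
G = 6
O(W, C) = -C
(16 + (3 + 5)*(-1 - 6))*(G/1 - 7/O(-4, 1)) = (16 + (3 + 5)*(-1 - 6))*(6/1 - 7/((-1*1))) = (16 + 8*(-7))*(6*1 - 7/(-1)) = (16 - 56)*(6 - 7*(-1)) = -40*(6 + 7) = -40*13 = -520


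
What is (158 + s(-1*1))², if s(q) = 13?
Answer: 29241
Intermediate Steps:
(158 + s(-1*1))² = (158 + 13)² = 171² = 29241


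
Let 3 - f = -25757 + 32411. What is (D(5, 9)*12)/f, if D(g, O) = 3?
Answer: -4/739 ≈ -0.0054127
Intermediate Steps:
f = -6651 (f = 3 - (-25757 + 32411) = 3 - 1*6654 = 3 - 6654 = -6651)
(D(5, 9)*12)/f = (3*12)/(-6651) = 36*(-1/6651) = -4/739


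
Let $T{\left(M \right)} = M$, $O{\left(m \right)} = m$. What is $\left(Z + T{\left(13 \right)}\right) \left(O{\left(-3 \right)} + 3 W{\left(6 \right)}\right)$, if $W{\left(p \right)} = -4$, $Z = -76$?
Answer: $945$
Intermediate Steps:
$\left(Z + T{\left(13 \right)}\right) \left(O{\left(-3 \right)} + 3 W{\left(6 \right)}\right) = \left(-76 + 13\right) \left(-3 + 3 \left(-4\right)\right) = - 63 \left(-3 - 12\right) = \left(-63\right) \left(-15\right) = 945$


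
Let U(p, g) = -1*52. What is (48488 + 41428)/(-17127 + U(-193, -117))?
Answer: -89916/17179 ≈ -5.2341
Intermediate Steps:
U(p, g) = -52
(48488 + 41428)/(-17127 + U(-193, -117)) = (48488 + 41428)/(-17127 - 52) = 89916/(-17179) = 89916*(-1/17179) = -89916/17179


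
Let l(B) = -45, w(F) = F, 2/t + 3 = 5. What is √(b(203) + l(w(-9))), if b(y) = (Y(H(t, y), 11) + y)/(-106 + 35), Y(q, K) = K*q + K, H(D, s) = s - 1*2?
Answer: 2*I*√99755/71 ≈ 8.8969*I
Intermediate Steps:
t = 1 (t = 2/(-3 + 5) = 2/2 = 2*(½) = 1)
H(D, s) = -2 + s (H(D, s) = s - 2 = -2 + s)
Y(q, K) = K + K*q
b(y) = 11/71 - 12*y/71 (b(y) = (11*(1 + (-2 + y)) + y)/(-106 + 35) = (11*(-1 + y) + y)/(-71) = ((-11 + 11*y) + y)*(-1/71) = (-11 + 12*y)*(-1/71) = 11/71 - 12*y/71)
√(b(203) + l(w(-9))) = √((11/71 - 12/71*203) - 45) = √((11/71 - 2436/71) - 45) = √(-2425/71 - 45) = √(-5620/71) = 2*I*√99755/71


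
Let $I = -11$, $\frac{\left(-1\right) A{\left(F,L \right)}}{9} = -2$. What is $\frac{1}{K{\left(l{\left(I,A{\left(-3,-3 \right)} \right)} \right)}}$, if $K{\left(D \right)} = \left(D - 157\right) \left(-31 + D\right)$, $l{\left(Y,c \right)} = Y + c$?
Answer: $\frac{1}{3600} \approx 0.00027778$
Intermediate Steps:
$A{\left(F,L \right)} = 18$ ($A{\left(F,L \right)} = \left(-9\right) \left(-2\right) = 18$)
$K{\left(D \right)} = \left(-157 + D\right) \left(-31 + D\right)$
$\frac{1}{K{\left(l{\left(I,A{\left(-3,-3 \right)} \right)} \right)}} = \frac{1}{4867 + \left(-11 + 18\right)^{2} - 188 \left(-11 + 18\right)} = \frac{1}{4867 + 7^{2} - 1316} = \frac{1}{4867 + 49 - 1316} = \frac{1}{3600}$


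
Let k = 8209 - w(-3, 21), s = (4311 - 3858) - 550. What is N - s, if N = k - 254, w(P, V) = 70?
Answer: 7982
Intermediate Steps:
s = -97 (s = 453 - 550 = -97)
k = 8139 (k = 8209 - 1*70 = 8209 - 70 = 8139)
N = 7885 (N = 8139 - 254 = 7885)
N - s = 7885 - 1*(-97) = 7885 + 97 = 7982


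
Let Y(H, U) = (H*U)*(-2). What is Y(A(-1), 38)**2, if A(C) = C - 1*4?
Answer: 144400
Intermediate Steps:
A(C) = -4 + C (A(C) = C - 4 = -4 + C)
Y(H, U) = -2*H*U
Y(A(-1), 38)**2 = (-2*(-4 - 1)*38)**2 = (-2*(-5)*38)**2 = 380**2 = 144400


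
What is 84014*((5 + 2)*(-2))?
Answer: -1176196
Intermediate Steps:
84014*((5 + 2)*(-2)) = 84014*(7*(-2)) = 84014*(-14) = -1176196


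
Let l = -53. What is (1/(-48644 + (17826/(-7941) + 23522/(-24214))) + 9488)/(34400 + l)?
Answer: 14791872413260627/53547264215745039 ≈ 0.27624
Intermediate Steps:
(1/(-48644 + (17826/(-7941) + 23522/(-24214))) + 9488)/(34400 + l) = (1/(-48644 + (17826/(-7941) + 23522/(-24214))) + 9488)/(34400 - 53) = (1/(-48644 + (17826*(-1/7941) + 23522*(-1/24214))) + 9488)/34347 = (1/(-48644 + (-5942/2647 - 11761/12107)) + 9488)*(1/34347) = (1/(-48644 - 103071161/32047229) + 9488)*(1/34347) = (1/(-1559008478637/32047229) + 9488)*(1/34347) = (-32047229/1559008478637 + 9488)*(1/34347) = (14791872413260627/1559008478637)*(1/34347) = 14791872413260627/53547264215745039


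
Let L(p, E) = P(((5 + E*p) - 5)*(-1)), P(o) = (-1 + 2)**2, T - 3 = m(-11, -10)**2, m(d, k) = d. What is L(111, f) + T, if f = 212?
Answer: 125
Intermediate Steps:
T = 124 (T = 3 + (-11)**2 = 3 + 121 = 124)
P(o) = 1 (P(o) = 1**2 = 1)
L(p, E) = 1
L(111, f) + T = 1 + 124 = 125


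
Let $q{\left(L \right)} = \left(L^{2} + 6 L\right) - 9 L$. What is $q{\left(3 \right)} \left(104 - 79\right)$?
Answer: $0$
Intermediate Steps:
$q{\left(L \right)} = L^{2} - 3 L$
$q{\left(3 \right)} \left(104 - 79\right) = 3 \left(-3 + 3\right) \left(104 - 79\right) = 3 \cdot 0 \left(104 - 79\right) = 0 \cdot 25 = 0$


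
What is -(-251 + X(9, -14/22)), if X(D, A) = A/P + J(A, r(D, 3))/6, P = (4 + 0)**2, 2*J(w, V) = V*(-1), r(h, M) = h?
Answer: 44315/176 ≈ 251.79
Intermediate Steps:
J(w, V) = -V/2 (J(w, V) = (V*(-1))/2 = (-V)/2 = -V/2)
P = 16 (P = 4**2 = 16)
X(D, A) = -D/12 + A/16 (X(D, A) = A/16 - D/2/6 = A*(1/16) - D/2*(1/6) = A/16 - D/12 = -D/12 + A/16)
-(-251 + X(9, -14/22)) = -(-251 + (-1/12*9 + (-14/22)/16)) = -(-251 + (-3/4 + (-14*1/22)/16)) = -(-251 + (-3/4 + (1/16)*(-7/11))) = -(-251 + (-3/4 - 7/176)) = -(-251 - 139/176) = -1*(-44315/176) = 44315/176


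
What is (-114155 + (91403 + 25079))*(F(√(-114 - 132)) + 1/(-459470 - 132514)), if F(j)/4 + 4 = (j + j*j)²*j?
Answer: 666886920947689/591984 + 560993160*I*√246 ≈ 1.1265e+9 + 8.7988e+9*I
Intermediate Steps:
F(j) = -16 + 4*j*(j + j²)² (F(j) = -16 + 4*((j + j*j)²*j) = -16 + 4*((j + j²)²*j) = -16 + 4*(j*(j + j²)²) = -16 + 4*j*(j + j²)²)
(-114155 + (91403 + 25079))*(F(√(-114 - 132)) + 1/(-459470 - 132514)) = (-114155 + (91403 + 25079))*((-16 + 4*(√(-114 - 132))³*(1 + √(-114 - 132))²) + 1/(-459470 - 132514)) = (-114155 + 116482)*((-16 + 4*(√(-246))³*(1 + √(-246))²) + 1/(-591984)) = 2327*((-16 + 4*(I*√246)³*(1 + I*√246)²) - 1/591984) = 2327*((-16 + 4*(-246*I*√246)*(1 + I*√246)²) - 1/591984) = 2327*((-16 - 984*I*√246*(1 + I*√246)²) - 1/591984) = 2327*(-9471745/591984 - 984*I*√246*(1 + I*√246)²) = -22040750615/591984 - 2289768*I*√246*(1 + I*√246)²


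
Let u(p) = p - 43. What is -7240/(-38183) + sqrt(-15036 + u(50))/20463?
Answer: 7240/38183 + I*sqrt(15029)/20463 ≈ 0.18961 + 0.005991*I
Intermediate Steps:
u(p) = -43 + p
-7240/(-38183) + sqrt(-15036 + u(50))/20463 = -7240/(-38183) + sqrt(-15036 + (-43 + 50))/20463 = -7240*(-1/38183) + sqrt(-15036 + 7)*(1/20463) = 7240/38183 + sqrt(-15029)*(1/20463) = 7240/38183 + (I*sqrt(15029))*(1/20463) = 7240/38183 + I*sqrt(15029)/20463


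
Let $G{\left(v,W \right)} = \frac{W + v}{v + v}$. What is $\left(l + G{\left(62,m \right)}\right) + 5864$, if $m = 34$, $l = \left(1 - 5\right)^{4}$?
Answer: $\frac{189744}{31} \approx 6120.8$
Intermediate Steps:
$l = 256$ ($l = \left(1 - 5\right)^{4} = \left(-4\right)^{4} = 256$)
$G{\left(v,W \right)} = \frac{W + v}{2 v}$
$\left(l + G{\left(62,m \right)}\right) + 5864 = \left(256 + \frac{34 + 62}{2 \cdot 62}\right) + 5864 = \left(256 + \frac{1}{2} \cdot \frac{1}{62} \cdot 96\right) + 5864 = \left(256 + \frac{24}{31}\right) + 5864 = \frac{7960}{31} + 5864 = \frac{189744}{31}$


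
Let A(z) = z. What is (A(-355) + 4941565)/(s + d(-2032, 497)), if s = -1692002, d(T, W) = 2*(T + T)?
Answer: -164707/56671 ≈ -2.9064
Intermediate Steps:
d(T, W) = 4*T (d(T, W) = 2*(2*T) = 4*T)
(A(-355) + 4941565)/(s + d(-2032, 497)) = (-355 + 4941565)/(-1692002 + 4*(-2032)) = 4941210/(-1692002 - 8128) = 4941210/(-1700130) = 4941210*(-1/1700130) = -164707/56671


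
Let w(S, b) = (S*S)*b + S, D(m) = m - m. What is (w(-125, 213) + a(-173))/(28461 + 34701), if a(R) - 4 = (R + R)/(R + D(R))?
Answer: 151273/2871 ≈ 52.690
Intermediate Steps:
D(m) = 0
a(R) = 6 (a(R) = 4 + (R + R)/(R + 0) = 4 + (2*R)/R = 4 + 2 = 6)
w(S, b) = S + b*S² (w(S, b) = S²*b + S = b*S² + S = S + b*S²)
(w(-125, 213) + a(-173))/(28461 + 34701) = (-125*(1 - 125*213) + 6)/(28461 + 34701) = (-125*(1 - 26625) + 6)/63162 = (-125*(-26624) + 6)*(1/63162) = (3328000 + 6)*(1/63162) = 3328006*(1/63162) = 151273/2871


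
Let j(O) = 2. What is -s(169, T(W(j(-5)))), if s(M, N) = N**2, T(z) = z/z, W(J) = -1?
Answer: -1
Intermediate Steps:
T(z) = 1
-s(169, T(W(j(-5)))) = -1*1**2 = -1*1 = -1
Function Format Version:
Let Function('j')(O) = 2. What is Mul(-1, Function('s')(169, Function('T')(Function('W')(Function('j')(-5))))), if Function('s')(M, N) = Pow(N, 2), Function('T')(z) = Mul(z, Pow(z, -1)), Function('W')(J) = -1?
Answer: -1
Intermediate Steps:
Function('T')(z) = 1
Mul(-1, Function('s')(169, Function('T')(Function('W')(Function('j')(-5))))) = Mul(-1, Pow(1, 2)) = Mul(-1, 1) = -1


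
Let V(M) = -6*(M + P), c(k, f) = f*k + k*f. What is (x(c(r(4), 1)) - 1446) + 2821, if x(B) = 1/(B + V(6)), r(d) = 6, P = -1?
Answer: 24749/18 ≈ 1374.9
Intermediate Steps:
c(k, f) = 2*f*k (c(k, f) = f*k + f*k = 2*f*k)
V(M) = 6 - 6*M (V(M) = -6*(M - 1) = -6*(-1 + M) = 6 - 6*M)
x(B) = 1/(-30 + B) (x(B) = 1/(B + (6 - 6*6)) = 1/(B + (6 - 36)) = 1/(B - 30) = 1/(-30 + B))
(x(c(r(4), 1)) - 1446) + 2821 = (1/(-30 + 2*1*6) - 1446) + 2821 = (1/(-30 + 12) - 1446) + 2821 = (1/(-18) - 1446) + 2821 = (-1/18 - 1446) + 2821 = -26029/18 + 2821 = 24749/18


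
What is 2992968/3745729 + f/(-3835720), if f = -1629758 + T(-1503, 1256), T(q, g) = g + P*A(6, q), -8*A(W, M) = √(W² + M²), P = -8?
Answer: 8790057192459/7183783819940 - 3*√251005/3835720 ≈ 1.2232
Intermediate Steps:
A(W, M) = -√(M² + W²)/8 (A(W, M) = -√(W² + M²)/8 = -√(M² + W²)/8)
T(q, g) = g + √(36 + q²) (T(q, g) = g - (-1)*√(q² + 6²) = g - (-1)*√(q² + 36) = g - (-1)*√(36 + q²) = g + √(36 + q²))
f = -1628502 + 3*√251005 (f = -1629758 + (1256 + √(36 + (-1503)²)) = -1629758 + (1256 + √(36 + 2259009)) = -1629758 + (1256 + √2259045) = -1629758 + (1256 + 3*√251005) = -1628502 + 3*√251005 ≈ -1.6270e+6)
2992968/3745729 + f/(-3835720) = 2992968/3745729 + (-1628502 + 3*√251005)/(-3835720) = 2992968*(1/3745729) + (-1628502 + 3*√251005)*(-1/3835720) = 2992968/3745729 + (814251/1917860 - 3*√251005/3835720) = 8790057192459/7183783819940 - 3*√251005/3835720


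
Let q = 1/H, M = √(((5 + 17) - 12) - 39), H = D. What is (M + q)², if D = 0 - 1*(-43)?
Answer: -53620/1849 + 2*I*√29/43 ≈ -28.999 + 0.25047*I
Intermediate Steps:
D = 43 (D = 0 + 43 = 43)
H = 43
M = I*√29 (M = √((22 - 12) - 39) = √(10 - 39) = √(-29) = I*√29 ≈ 5.3852*I)
q = 1/43 ≈ 0.023256
(M + q)² = (I*√29 + 1/43)² = (1/43 + I*√29)²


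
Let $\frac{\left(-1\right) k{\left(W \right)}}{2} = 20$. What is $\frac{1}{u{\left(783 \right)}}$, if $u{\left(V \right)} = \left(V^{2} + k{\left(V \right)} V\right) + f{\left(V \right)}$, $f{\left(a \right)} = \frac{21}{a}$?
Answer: $\frac{261}{151841716} \approx 1.7189 \cdot 10^{-6}$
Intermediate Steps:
$k{\left(W \right)} = -40$ ($k{\left(W \right)} = \left(-2\right) 20 = -40$)
$u{\left(V \right)} = V^{2} - 40 V + \frac{21}{V}$ ($u{\left(V \right)} = \left(V^{2} - 40 V\right) + \frac{21}{V} = V^{2} - 40 V + \frac{21}{V}$)
$\frac{1}{u{\left(783 \right)}} = \frac{1}{\frac{1}{783} \left(21 + 783^{2} \left(-40 + 783\right)\right)} = \frac{1}{\frac{1}{783} \left(21 + 613089 \cdot 743\right)} = \frac{1}{\frac{1}{783} \left(21 + 455525127\right)} = \frac{1}{\frac{1}{783} \cdot 455525148} = \frac{1}{\frac{151841716}{261}} = \frac{261}{151841716}$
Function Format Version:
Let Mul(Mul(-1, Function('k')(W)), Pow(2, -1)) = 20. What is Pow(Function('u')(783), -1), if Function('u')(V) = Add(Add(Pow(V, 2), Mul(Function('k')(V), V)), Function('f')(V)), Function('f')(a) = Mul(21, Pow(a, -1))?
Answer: Rational(261, 151841716) ≈ 1.7189e-6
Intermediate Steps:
Function('k')(W) = -40 (Function('k')(W) = Mul(-2, 20) = -40)
Function('u')(V) = Add(Pow(V, 2), Mul(-40, V), Mul(21, Pow(V, -1))) (Function('u')(V) = Add(Add(Pow(V, 2), Mul(-40, V)), Mul(21, Pow(V, -1))) = Add(Pow(V, 2), Mul(-40, V), Mul(21, Pow(V, -1))))
Pow(Function('u')(783), -1) = Pow(Mul(Pow(783, -1), Add(21, Mul(Pow(783, 2), Add(-40, 783)))), -1) = Pow(Mul(Rational(1, 783), Add(21, Mul(613089, 743))), -1) = Pow(Mul(Rational(1, 783), Add(21, 455525127)), -1) = Pow(Mul(Rational(1, 783), 455525148), -1) = Pow(Rational(151841716, 261), -1) = Rational(261, 151841716)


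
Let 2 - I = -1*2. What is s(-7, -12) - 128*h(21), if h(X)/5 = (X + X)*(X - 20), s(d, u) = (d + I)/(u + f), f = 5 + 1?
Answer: -53759/2 ≈ -26880.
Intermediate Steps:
I = 4 (I = 2 - (-1)*2 = 2 - 1*(-2) = 2 + 2 = 4)
f = 6
s(d, u) = (4 + d)/(6 + u) (s(d, u) = (d + 4)/(u + 6) = (4 + d)/(6 + u))
h(X) = 10*X*(-20 + X) (h(X) = 5*((X + X)*(X - 20)) = 5*((2*X)*(-20 + X)) = 5*(2*X*(-20 + X)) = 10*X*(-20 + X))
s(-7, -12) - 128*h(21) = (4 - 7)/(6 - 12) - 1280*21*(-20 + 21) = -3/(-6) - 1280*21 = -1/6*(-3) - 128*210 = 1/2 - 26880 = -53759/2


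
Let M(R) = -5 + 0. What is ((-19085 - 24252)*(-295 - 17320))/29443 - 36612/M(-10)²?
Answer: 18006564259/736075 ≈ 24463.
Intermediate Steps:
M(R) = -5
((-19085 - 24252)*(-295 - 17320))/29443 - 36612/M(-10)² = ((-19085 - 24252)*(-295 - 17320))/29443 - 36612/((-5)²) = -43337*(-17615)*(1/29443) - 36612/25 = 763381255*(1/29443) - 36612*1/25 = 763381255/29443 - 36612/25 = 18006564259/736075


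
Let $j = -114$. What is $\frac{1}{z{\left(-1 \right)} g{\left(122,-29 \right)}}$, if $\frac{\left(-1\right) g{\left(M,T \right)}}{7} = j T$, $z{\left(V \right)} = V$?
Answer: $\frac{1}{23142} \approx 4.3212 \cdot 10^{-5}$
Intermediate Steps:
$g{\left(M,T \right)} = 798 T$ ($g{\left(M,T \right)} = - 7 \left(- 114 T\right) = 798 T$)
$\frac{1}{z{\left(-1 \right)} g{\left(122,-29 \right)}} = \frac{1}{\left(-1\right) 798 \left(-29\right)} = \frac{1}{\left(-1\right) \left(-23142\right)} = \frac{1}{23142}$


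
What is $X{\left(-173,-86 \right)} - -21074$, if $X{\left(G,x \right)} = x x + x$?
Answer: $28384$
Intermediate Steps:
$X{\left(G,x \right)} = x + x^{2}$ ($X{\left(G,x \right)} = x^{2} + x = x + x^{2}$)
$X{\left(-173,-86 \right)} - -21074 = - 86 \left(1 - 86\right) - -21074 = \left(-86\right) \left(-85\right) + 21074 = 7310 + 21074 = 28384$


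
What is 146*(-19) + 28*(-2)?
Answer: -2830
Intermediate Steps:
146*(-19) + 28*(-2) = -2774 - 56 = -2830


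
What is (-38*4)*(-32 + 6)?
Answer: 3952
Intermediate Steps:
(-38*4)*(-32 + 6) = -152*(-26) = 3952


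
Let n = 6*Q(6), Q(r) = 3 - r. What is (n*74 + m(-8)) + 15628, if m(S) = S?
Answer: 14288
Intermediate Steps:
n = -18 (n = 6*(3 - 1*6) = 6*(3 - 6) = 6*(-3) = -18)
(n*74 + m(-8)) + 15628 = (-18*74 - 8) + 15628 = (-1332 - 8) + 15628 = -1340 + 15628 = 14288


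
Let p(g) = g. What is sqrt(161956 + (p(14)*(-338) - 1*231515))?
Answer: I*sqrt(74291) ≈ 272.56*I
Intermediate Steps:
sqrt(161956 + (p(14)*(-338) - 1*231515)) = sqrt(161956 + (14*(-338) - 1*231515)) = sqrt(161956 + (-4732 - 231515)) = sqrt(161956 - 236247) = sqrt(-74291) = I*sqrt(74291)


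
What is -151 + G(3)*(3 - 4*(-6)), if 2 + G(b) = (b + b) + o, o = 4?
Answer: 65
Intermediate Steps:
G(b) = 2 + 2*b (G(b) = -2 + ((b + b) + 4) = -2 + (2*b + 4) = -2 + (4 + 2*b) = 2 + 2*b)
-151 + G(3)*(3 - 4*(-6)) = -151 + (2 + 2*3)*(3 - 4*(-6)) = -151 + (2 + 6)*(3 + 24) = -151 + 8*27 = -151 + 216 = 65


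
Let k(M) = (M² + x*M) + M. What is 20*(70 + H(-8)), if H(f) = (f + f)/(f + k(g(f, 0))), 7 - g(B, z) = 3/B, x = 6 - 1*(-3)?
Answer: 10744120/7689 ≈ 1397.3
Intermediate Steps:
x = 9 (x = 6 + 3 = 9)
g(B, z) = 7 - 3/B
k(M) = M² + 10*M (k(M) = (M² + 9*M) + M = M² + 10*M)
H(f) = 2*f/(f + (7 - 3/f)*(17 - 3/f)) (H(f) = (f + f)/(f + (7 - 3/f)*(10 + (7 - 3/f))) = (2*f)/(f + (7 - 3/f)*(17 - 3/f)) = 2*f/(f + (7 - 3/f)*(17 - 3/f)))
20*(70 + H(-8)) = 20*(70 + 2*(-8)³/((-8)³ + (-3 + 7*(-8))*(-3 + 17*(-8)))) = 20*(70 + 2*(-512)/(-512 + (-3 - 56)*(-3 - 136))) = 20*(70 + 2*(-512)/(-512 - 59*(-139))) = 20*(70 + 2*(-512)/(-512 + 8201)) = 20*(70 + 2*(-512)/7689) = 20*(70 + 2*(-512)*(1/7689)) = 20*(70 - 1024/7689) = 20*(537206/7689) = 10744120/7689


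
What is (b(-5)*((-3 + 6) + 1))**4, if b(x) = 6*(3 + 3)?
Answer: 429981696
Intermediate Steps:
b(x) = 36 (b(x) = 6*6 = 36)
(b(-5)*((-3 + 6) + 1))**4 = (36*((-3 + 6) + 1))**4 = (36*(3 + 1))**4 = (36*4)**4 = 144**4 = 429981696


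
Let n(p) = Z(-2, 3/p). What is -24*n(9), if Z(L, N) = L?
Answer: 48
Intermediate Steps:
n(p) = -2
-24*n(9) = -24*(-2) = 48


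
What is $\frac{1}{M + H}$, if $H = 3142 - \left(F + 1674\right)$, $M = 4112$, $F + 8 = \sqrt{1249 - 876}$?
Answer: $\frac{5588}{31225371} + \frac{\sqrt{373}}{31225371} \approx 0.00017958$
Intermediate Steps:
$F = -8 + \sqrt{373}$ ($F = -8 + \sqrt{1249 - 876} = -8 + \sqrt{373} \approx 11.313$)
$H = 1476 - \sqrt{373}$ ($H = 3142 - \left(\left(-8 + \sqrt{373}\right) + 1674\right) = 3142 - \left(1666 + \sqrt{373}\right) = 1476 - \sqrt{373} \approx 1456.7$)
$\frac{1}{M + H} = \frac{1}{4112 + \left(1476 - \sqrt{373}\right)} = \frac{1}{5588 - \sqrt{373}}$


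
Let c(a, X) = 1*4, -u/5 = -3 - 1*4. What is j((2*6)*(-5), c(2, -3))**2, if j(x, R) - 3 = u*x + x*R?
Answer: 5461569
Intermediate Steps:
u = 35 (u = -5*(-3 - 1*4) = -5*(-3 - 4) = -5*(-7) = 35)
c(a, X) = 4
j(x, R) = 3 + 35*x + R*x (j(x, R) = 3 + (35*x + x*R) = 3 + (35*x + R*x) = 3 + 35*x + R*x)
j((2*6)*(-5), c(2, -3))**2 = (3 + 35*((2*6)*(-5)) + 4*((2*6)*(-5)))**2 = (3 + 35*(12*(-5)) + 4*(12*(-5)))**2 = (3 + 35*(-60) + 4*(-60))**2 = (3 - 2100 - 240)**2 = (-2337)**2 = 5461569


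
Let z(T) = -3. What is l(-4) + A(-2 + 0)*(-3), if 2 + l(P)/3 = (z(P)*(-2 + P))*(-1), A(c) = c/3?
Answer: -58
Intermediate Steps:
A(c) = c/3 (A(c) = c*(⅓) = c/3)
l(P) = -24 + 9*P (l(P) = -6 + 3*(-3*(-2 + P)*(-1)) = -6 + 3*((6 - 3*P)*(-1)) = -6 + 3*(-6 + 3*P) = -6 + (-18 + 9*P) = -24 + 9*P)
l(-4) + A(-2 + 0)*(-3) = (-24 + 9*(-4)) + ((-2 + 0)/3)*(-3) = (-24 - 36) + ((⅓)*(-2))*(-3) = -60 - ⅔*(-3) = -60 + 2 = -58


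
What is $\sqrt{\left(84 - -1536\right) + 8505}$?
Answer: $45 \sqrt{5} \approx 100.62$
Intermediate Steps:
$\sqrt{\left(84 - -1536\right) + 8505} = \sqrt{\left(84 + 1536\right) + 8505} = \sqrt{1620 + 8505} = \sqrt{10125} = 45 \sqrt{5}$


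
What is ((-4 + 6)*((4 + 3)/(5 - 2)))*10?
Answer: 140/3 ≈ 46.667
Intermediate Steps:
((-4 + 6)*((4 + 3)/(5 - 2)))*10 = (2*(7/3))*10 = (14/3)*10 = 140/3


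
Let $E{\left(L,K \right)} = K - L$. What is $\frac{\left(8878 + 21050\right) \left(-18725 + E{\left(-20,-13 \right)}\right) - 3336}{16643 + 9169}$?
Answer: $- \frac{15560990}{717} \approx -21703.0$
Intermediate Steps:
$\frac{\left(8878 + 21050\right) \left(-18725 + E{\left(-20,-13 \right)}\right) - 3336}{16643 + 9169} = \frac{\left(8878 + 21050\right) \left(-18725 - -7\right) - 3336}{16643 + 9169} = \frac{29928 \left(-18725 + \left(-13 + 20\right)\right) - 3336}{25812} = \left(29928 \left(-18725 + 7\right) - 3336\right) \frac{1}{25812} = \left(29928 \left(-18718\right) - 3336\right) \frac{1}{25812} = \left(-560192304 - 3336\right) \frac{1}{25812} = \left(-560195640\right) \frac{1}{25812} = - \frac{15560990}{717}$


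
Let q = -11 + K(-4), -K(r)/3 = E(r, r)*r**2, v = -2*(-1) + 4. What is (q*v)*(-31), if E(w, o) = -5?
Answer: -42594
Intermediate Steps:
v = 6 (v = 2 + 4 = 6)
K(r) = 15*r**2 (K(r) = -(-15)*r**2 = 15*r**2)
q = 229 (q = -11 + 15*(-4)**2 = -11 + 15*16 = -11 + 240 = 229)
(q*v)*(-31) = (229*6)*(-31) = 1374*(-31) = -42594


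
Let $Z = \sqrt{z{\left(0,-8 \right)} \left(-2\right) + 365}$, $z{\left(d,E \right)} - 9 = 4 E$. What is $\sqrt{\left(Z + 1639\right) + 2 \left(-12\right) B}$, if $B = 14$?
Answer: $\sqrt{1303 + \sqrt{411}} \approx 36.377$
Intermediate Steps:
$z{\left(d,E \right)} = 9 + 4 E$
$Z = \sqrt{411}$ ($Z = \sqrt{\left(9 + 4 \left(-8\right)\right) \left(-2\right) + 365} = \sqrt{\left(9 - 32\right) \left(-2\right) + 365} = \sqrt{\left(-23\right) \left(-2\right) + 365} = \sqrt{46 + 365} = \sqrt{411} \approx 20.273$)
$\sqrt{\left(Z + 1639\right) + 2 \left(-12\right) B} = \sqrt{\left(\sqrt{411} + 1639\right) + 2 \left(-12\right) 14} = \sqrt{\left(1639 + \sqrt{411}\right) - 336} = \sqrt{1303 + \sqrt{411}}$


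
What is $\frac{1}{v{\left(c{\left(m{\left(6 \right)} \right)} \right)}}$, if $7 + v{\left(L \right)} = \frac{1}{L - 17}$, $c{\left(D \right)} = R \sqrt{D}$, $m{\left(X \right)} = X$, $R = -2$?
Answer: $- \frac{78}{551} - \frac{\sqrt{6}}{6612} \approx -0.14193$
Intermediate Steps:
$c{\left(D \right)} = - 2 \sqrt{D}$
$v{\left(L \right)} = -7 + \frac{1}{-17 + L}$ ($v{\left(L \right)} = -7 + \frac{1}{L - 17} = -7 + \frac{1}{-17 + L}$)
$\frac{1}{v{\left(c{\left(m{\left(6 \right)} \right)} \right)}} = \frac{1}{\frac{1}{-17 - 2 \sqrt{6}} \left(120 - 7 \left(- 2 \sqrt{6}\right)\right)} = \frac{1}{\frac{1}{-17 - 2 \sqrt{6}} \left(120 + 14 \sqrt{6}\right)} = \frac{-17 - 2 \sqrt{6}}{120 + 14 \sqrt{6}}$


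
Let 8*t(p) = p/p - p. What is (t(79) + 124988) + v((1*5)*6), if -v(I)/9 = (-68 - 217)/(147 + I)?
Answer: 29498287/236 ≈ 1.2499e+5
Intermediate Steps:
t(p) = 1/8 - p/8 (t(p) = (p/p - p)/8 = (1 - p)/8 = 1/8 - p/8)
v(I) = 2565/(147 + I) (v(I) = -9*(-68 - 217)/(147 + I) = -(-2565)/(147 + I) = 2565/(147 + I))
(t(79) + 124988) + v((1*5)*6) = ((1/8 - 1/8*79) + 124988) + 2565/(147 + (1*5)*6) = ((1/8 - 79/8) + 124988) + 2565/(147 + 5*6) = (-39/4 + 124988) + 2565/(147 + 30) = 499913/4 + 2565/177 = 499913/4 + 2565*(1/177) = 499913/4 + 855/59 = 29498287/236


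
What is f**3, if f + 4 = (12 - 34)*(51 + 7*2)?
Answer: -2948814504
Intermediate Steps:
f = -1434 (f = -4 + (12 - 34)*(51 + 7*2) = -4 - 22*(51 + 14) = -4 - 22*65 = -4 - 1430 = -1434)
f**3 = (-1434)**3 = -2948814504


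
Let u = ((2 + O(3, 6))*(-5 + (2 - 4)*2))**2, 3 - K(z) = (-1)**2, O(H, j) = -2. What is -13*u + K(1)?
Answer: 2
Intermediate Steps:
K(z) = 2 (K(z) = 3 - 1*(-1)**2 = 3 - 1*1 = 3 - 1 = 2)
u = 0 (u = ((2 - 2)*(-5 + (2 - 4)*2))**2 = (0*(-5 - 2*2))**2 = (0*(-5 - 4))**2 = (0*(-9))**2 = 0**2 = 0)
-13*u + K(1) = -13*0 + 2 = 0 + 2 = 2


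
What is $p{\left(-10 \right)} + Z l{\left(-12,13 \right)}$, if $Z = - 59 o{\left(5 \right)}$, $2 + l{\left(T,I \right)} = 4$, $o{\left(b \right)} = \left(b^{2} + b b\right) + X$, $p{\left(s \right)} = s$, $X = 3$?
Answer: $-6264$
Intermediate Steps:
$o{\left(b \right)} = 3 + 2 b^{2}$ ($o{\left(b \right)} = \left(b^{2} + b b\right) + 3 = \left(b^{2} + b^{2}\right) + 3 = 2 b^{2} + 3 = 3 + 2 b^{2}$)
$l{\left(T,I \right)} = 2$ ($l{\left(T,I \right)} = -2 + 4 = 2$)
$Z = -3127$ ($Z = - 59 \left(3 + 2 \cdot 5^{2}\right) = - 59 \left(3 + 2 \cdot 25\right) = - 59 \left(3 + 50\right) = \left(-59\right) 53 = -3127$)
$p{\left(-10 \right)} + Z l{\left(-12,13 \right)} = -10 - 6254 = -6264$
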